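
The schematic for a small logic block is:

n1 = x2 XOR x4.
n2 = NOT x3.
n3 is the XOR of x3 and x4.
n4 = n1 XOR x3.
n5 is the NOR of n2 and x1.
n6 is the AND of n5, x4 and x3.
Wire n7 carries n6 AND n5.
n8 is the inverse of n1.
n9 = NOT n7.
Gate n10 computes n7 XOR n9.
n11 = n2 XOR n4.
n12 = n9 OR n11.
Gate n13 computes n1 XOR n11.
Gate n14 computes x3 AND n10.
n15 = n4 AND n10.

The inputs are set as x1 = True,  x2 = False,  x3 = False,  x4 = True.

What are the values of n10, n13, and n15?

n10 = True  n13 = True  n15 = True

n1 = x2 XOR x4 = False XOR True = True
n2 = NOT x3 = NOT False = True
n4 = n1 XOR x3 = True XOR False = True
n5 = n2 NOR x1 = True NOR True = False
n6 = n5 AND x4 AND x3 = False AND True AND False = False
n7 = n6 AND n5 = False AND False = False
n9 = NOT n7 = NOT False = True
n10 = n7 XOR n9 = False XOR True = True
n11 = n2 XOR n4 = True XOR True = False
n13 = n1 XOR n11 = True XOR False = True
n15 = n4 AND n10 = True AND True = True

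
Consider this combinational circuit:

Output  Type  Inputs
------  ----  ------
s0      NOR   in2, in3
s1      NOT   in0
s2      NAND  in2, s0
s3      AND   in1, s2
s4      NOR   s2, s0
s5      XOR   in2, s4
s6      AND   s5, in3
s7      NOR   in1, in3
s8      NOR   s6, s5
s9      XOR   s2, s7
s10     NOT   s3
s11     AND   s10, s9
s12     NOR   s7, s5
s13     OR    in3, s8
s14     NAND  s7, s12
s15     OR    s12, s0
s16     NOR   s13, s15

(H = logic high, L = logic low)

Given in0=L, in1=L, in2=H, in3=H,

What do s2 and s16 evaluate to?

s2 = H, s16 = L

s0 = in2 NOR in3 = H NOR H = L
s2 = in2 NAND s0 = H NAND L = H
s4 = s2 NOR s0 = H NOR L = L
s5 = in2 XOR s4 = H XOR L = H
s6 = s5 AND in3 = H AND H = H
s7 = in1 NOR in3 = L NOR H = L
s8 = s6 NOR s5 = H NOR H = L
s12 = s7 NOR s5 = L NOR H = L
s13 = in3 OR s8 = H OR L = H
s15 = s12 OR s0 = L OR L = L
s16 = s13 NOR s15 = H NOR L = L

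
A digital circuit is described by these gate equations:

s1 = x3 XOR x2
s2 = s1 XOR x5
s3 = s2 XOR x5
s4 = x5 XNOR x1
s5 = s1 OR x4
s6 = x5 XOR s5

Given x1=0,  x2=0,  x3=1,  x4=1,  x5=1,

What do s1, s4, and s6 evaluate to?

s1 = 1, s4 = 0, s6 = 0

s1 = x3 XOR x2 = 1 XOR 0 = 1
s4 = x5 XNOR x1 = 1 XNOR 0 = 0
s5 = s1 OR x4 = 1 OR 1 = 1
s6 = x5 XOR s5 = 1 XOR 1 = 0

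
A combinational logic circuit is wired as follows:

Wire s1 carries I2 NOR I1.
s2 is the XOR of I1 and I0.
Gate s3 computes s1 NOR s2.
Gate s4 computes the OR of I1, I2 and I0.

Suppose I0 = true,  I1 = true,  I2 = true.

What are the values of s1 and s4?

s1 = false, s4 = true

s1 = I2 NOR I1 = true NOR true = false
s4 = I1 OR I2 OR I0 = true OR true OR true = true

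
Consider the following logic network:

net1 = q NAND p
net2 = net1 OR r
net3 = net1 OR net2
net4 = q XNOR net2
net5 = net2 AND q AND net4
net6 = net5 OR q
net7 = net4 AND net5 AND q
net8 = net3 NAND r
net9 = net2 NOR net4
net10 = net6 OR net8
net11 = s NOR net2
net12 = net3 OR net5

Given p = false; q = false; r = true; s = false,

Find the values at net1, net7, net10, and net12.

net1 = q NAND p = false NAND false = true
net2 = net1 OR r = true OR true = true
net3 = net1 OR net2 = true OR true = true
net4 = q XNOR net2 = false XNOR true = false
net5 = net2 AND q AND net4 = true AND false AND false = false
net6 = net5 OR q = false OR false = false
net7 = net4 AND net5 AND q = false AND false AND false = false
net8 = net3 NAND r = true NAND true = false
net10 = net6 OR net8 = false OR false = false
net12 = net3 OR net5 = true OR false = true

net1 = true, net7 = false, net10 = false, net12 = true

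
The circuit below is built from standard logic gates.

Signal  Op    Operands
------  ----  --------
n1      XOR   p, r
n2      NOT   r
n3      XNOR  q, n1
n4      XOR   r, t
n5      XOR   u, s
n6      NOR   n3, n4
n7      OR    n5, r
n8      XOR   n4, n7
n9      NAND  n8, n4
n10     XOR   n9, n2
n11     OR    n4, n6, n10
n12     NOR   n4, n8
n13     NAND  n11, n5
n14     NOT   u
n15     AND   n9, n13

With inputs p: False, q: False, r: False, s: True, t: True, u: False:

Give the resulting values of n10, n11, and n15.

n1 = p XOR r = False XOR False = False
n2 = NOT r = NOT False = True
n3 = q XNOR n1 = False XNOR False = True
n4 = r XOR t = False XOR True = True
n5 = u XOR s = False XOR True = True
n6 = n3 NOR n4 = True NOR True = False
n7 = n5 OR r = True OR False = True
n8 = n4 XOR n7 = True XOR True = False
n9 = n8 NAND n4 = False NAND True = True
n10 = n9 XOR n2 = True XOR True = False
n11 = n4 OR n6 OR n10 = True OR False OR False = True
n13 = n11 NAND n5 = True NAND True = False
n15 = n9 AND n13 = True AND False = False

n10 = False, n11 = True, n15 = False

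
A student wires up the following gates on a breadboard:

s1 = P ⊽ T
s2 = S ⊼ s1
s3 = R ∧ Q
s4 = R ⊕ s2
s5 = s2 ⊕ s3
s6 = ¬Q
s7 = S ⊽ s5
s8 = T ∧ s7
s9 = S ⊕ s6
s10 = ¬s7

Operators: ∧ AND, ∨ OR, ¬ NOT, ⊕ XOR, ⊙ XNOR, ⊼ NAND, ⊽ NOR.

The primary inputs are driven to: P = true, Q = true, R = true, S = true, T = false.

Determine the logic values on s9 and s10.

s1 = P NOR T = true NOR false = false
s2 = S NAND s1 = true NAND false = true
s3 = R AND Q = true AND true = true
s5 = s2 XOR s3 = true XOR true = false
s6 = NOT Q = NOT true = false
s7 = S NOR s5 = true NOR false = false
s9 = S XOR s6 = true XOR false = true
s10 = NOT s7 = NOT false = true

s9 = true  s10 = true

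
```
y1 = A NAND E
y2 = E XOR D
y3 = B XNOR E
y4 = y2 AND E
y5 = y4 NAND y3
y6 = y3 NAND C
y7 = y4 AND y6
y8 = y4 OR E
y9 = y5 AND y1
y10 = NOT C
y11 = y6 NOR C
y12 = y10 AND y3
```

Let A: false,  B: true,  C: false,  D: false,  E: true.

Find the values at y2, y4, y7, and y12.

y2 = true; y4 = true; y7 = true; y12 = true

y2 = E XOR D = true XOR false = true
y3 = B XNOR E = true XNOR true = true
y4 = y2 AND E = true AND true = true
y6 = y3 NAND C = true NAND false = true
y7 = y4 AND y6 = true AND true = true
y10 = NOT C = NOT false = true
y12 = y10 AND y3 = true AND true = true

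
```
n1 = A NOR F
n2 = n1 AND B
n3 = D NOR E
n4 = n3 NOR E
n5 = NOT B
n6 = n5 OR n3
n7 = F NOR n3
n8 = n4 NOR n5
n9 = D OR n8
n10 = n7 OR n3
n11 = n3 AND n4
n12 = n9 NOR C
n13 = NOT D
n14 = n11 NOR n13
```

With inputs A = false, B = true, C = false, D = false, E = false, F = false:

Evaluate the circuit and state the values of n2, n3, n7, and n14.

n1 = A NOR F = false NOR false = true
n2 = n1 AND B = true AND true = true
n3 = D NOR E = false NOR false = true
n4 = n3 NOR E = true NOR false = false
n7 = F NOR n3 = false NOR true = false
n11 = n3 AND n4 = true AND false = false
n13 = NOT D = NOT false = true
n14 = n11 NOR n13 = false NOR true = false

n2 = true, n3 = true, n7 = false, n14 = false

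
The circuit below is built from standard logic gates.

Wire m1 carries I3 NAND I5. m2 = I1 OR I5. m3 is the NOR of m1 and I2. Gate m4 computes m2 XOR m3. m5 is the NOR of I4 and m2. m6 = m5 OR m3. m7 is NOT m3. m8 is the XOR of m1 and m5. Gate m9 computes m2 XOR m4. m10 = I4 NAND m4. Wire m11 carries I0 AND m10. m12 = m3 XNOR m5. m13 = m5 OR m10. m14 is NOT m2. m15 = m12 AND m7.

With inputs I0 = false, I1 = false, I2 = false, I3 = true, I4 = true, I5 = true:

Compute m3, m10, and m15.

m3 = true  m10 = true  m15 = false

m1 = I3 NAND I5 = true NAND true = false
m2 = I1 OR I5 = false OR true = true
m3 = m1 NOR I2 = false NOR false = true
m4 = m2 XOR m3 = true XOR true = false
m5 = I4 NOR m2 = true NOR true = false
m7 = NOT m3 = NOT true = false
m10 = I4 NAND m4 = true NAND false = true
m12 = m3 XNOR m5 = true XNOR false = false
m15 = m12 AND m7 = false AND false = false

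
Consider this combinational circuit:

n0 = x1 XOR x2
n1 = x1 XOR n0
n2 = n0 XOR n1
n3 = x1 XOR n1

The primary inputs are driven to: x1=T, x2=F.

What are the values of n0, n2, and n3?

n0 = x1 XOR x2 = T XOR F = T
n1 = x1 XOR n0 = T XOR T = F
n2 = n0 XOR n1 = T XOR F = T
n3 = x1 XOR n1 = T XOR F = T

n0 = T; n2 = T; n3 = T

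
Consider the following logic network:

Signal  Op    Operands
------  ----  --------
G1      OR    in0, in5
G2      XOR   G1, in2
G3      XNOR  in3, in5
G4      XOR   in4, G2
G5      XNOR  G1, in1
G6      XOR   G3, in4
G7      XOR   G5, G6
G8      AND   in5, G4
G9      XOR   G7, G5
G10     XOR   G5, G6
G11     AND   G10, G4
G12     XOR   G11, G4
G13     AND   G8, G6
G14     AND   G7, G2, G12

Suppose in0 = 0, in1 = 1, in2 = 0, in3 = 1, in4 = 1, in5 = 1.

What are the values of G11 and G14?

G11 = 0  G14 = 0

G1 = in0 OR in5 = 0 OR 1 = 1
G2 = G1 XOR in2 = 1 XOR 0 = 1
G3 = in3 XNOR in5 = 1 XNOR 1 = 1
G4 = in4 XOR G2 = 1 XOR 1 = 0
G5 = G1 XNOR in1 = 1 XNOR 1 = 1
G6 = G3 XOR in4 = 1 XOR 1 = 0
G7 = G5 XOR G6 = 1 XOR 0 = 1
G10 = G5 XOR G6 = 1 XOR 0 = 1
G11 = G10 AND G4 = 1 AND 0 = 0
G12 = G11 XOR G4 = 0 XOR 0 = 0
G14 = G7 AND G2 AND G12 = 1 AND 1 AND 0 = 0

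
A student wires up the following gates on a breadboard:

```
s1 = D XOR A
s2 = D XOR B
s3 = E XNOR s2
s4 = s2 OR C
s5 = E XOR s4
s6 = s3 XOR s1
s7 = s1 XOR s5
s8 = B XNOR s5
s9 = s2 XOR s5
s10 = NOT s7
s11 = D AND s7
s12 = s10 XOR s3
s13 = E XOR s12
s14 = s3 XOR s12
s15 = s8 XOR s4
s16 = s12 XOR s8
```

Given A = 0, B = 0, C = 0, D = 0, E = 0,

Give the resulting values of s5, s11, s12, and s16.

s1 = D XOR A = 0 XOR 0 = 0
s2 = D XOR B = 0 XOR 0 = 0
s3 = E XNOR s2 = 0 XNOR 0 = 1
s4 = s2 OR C = 0 OR 0 = 0
s5 = E XOR s4 = 0 XOR 0 = 0
s7 = s1 XOR s5 = 0 XOR 0 = 0
s8 = B XNOR s5 = 0 XNOR 0 = 1
s10 = NOT s7 = NOT 0 = 1
s11 = D AND s7 = 0 AND 0 = 0
s12 = s10 XOR s3 = 1 XOR 1 = 0
s16 = s12 XOR s8 = 0 XOR 1 = 1

s5 = 0  s11 = 0  s12 = 0  s16 = 1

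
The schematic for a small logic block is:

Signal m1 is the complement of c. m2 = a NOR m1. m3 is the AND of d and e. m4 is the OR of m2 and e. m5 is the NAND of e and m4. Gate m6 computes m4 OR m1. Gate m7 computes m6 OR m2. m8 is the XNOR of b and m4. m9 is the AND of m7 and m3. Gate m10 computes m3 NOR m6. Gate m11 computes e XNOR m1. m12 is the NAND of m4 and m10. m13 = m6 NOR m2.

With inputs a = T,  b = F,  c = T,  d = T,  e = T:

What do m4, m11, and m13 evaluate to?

m4 = T; m11 = F; m13 = F

m1 = NOT c = NOT T = F
m2 = a NOR m1 = T NOR F = F
m4 = m2 OR e = F OR T = T
m6 = m4 OR m1 = T OR F = T
m11 = e XNOR m1 = T XNOR F = F
m13 = m6 NOR m2 = T NOR F = F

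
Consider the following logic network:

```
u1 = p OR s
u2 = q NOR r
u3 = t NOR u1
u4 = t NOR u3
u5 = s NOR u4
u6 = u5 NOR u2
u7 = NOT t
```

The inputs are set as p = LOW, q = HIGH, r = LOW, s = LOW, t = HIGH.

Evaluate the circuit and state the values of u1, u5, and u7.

u1 = LOW, u5 = HIGH, u7 = LOW

u1 = p OR s = LOW OR LOW = LOW
u3 = t NOR u1 = HIGH NOR LOW = LOW
u4 = t NOR u3 = HIGH NOR LOW = LOW
u5 = s NOR u4 = LOW NOR LOW = HIGH
u7 = NOT t = NOT HIGH = LOW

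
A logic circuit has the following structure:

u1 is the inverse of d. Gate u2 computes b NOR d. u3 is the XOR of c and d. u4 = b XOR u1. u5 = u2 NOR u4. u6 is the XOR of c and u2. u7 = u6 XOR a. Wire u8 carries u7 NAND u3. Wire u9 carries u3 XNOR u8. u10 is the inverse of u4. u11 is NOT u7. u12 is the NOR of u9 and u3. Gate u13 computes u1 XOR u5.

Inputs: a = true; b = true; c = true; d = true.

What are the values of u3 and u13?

u3 = false  u13 = false

u1 = NOT d = NOT true = false
u2 = b NOR d = true NOR true = false
u3 = c XOR d = true XOR true = false
u4 = b XOR u1 = true XOR false = true
u5 = u2 NOR u4 = false NOR true = false
u13 = u1 XOR u5 = false XOR false = false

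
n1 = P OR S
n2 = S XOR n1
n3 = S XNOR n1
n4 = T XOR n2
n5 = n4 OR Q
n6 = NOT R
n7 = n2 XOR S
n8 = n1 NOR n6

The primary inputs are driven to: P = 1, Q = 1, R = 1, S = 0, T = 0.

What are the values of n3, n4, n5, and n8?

n1 = P OR S = 1 OR 0 = 1
n2 = S XOR n1 = 0 XOR 1 = 1
n3 = S XNOR n1 = 0 XNOR 1 = 0
n4 = T XOR n2 = 0 XOR 1 = 1
n5 = n4 OR Q = 1 OR 1 = 1
n6 = NOT R = NOT 1 = 0
n8 = n1 NOR n6 = 1 NOR 0 = 0

n3 = 0; n4 = 1; n5 = 1; n8 = 0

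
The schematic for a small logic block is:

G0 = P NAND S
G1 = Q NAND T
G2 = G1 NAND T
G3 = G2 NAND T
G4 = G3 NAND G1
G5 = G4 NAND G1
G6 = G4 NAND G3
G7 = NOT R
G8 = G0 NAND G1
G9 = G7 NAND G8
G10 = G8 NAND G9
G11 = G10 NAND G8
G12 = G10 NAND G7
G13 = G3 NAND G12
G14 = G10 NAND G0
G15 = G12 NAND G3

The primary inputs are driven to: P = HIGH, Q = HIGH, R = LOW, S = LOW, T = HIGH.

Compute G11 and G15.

G0 = P NAND S = HIGH NAND LOW = HIGH
G1 = Q NAND T = HIGH NAND HIGH = LOW
G2 = G1 NAND T = LOW NAND HIGH = HIGH
G3 = G2 NAND T = HIGH NAND HIGH = LOW
G7 = NOT R = NOT LOW = HIGH
G8 = G0 NAND G1 = HIGH NAND LOW = HIGH
G9 = G7 NAND G8 = HIGH NAND HIGH = LOW
G10 = G8 NAND G9 = HIGH NAND LOW = HIGH
G11 = G10 NAND G8 = HIGH NAND HIGH = LOW
G12 = G10 NAND G7 = HIGH NAND HIGH = LOW
G15 = G12 NAND G3 = LOW NAND LOW = HIGH

G11 = LOW, G15 = HIGH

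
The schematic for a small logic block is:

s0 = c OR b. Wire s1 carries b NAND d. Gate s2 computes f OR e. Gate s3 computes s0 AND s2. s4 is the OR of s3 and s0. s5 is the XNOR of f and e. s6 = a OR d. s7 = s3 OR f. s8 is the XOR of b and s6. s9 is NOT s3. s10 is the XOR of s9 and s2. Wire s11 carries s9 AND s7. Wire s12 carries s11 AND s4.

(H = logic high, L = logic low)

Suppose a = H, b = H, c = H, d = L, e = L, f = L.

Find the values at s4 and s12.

s0 = c OR b = H OR H = H
s2 = f OR e = L OR L = L
s3 = s0 AND s2 = H AND L = L
s4 = s3 OR s0 = L OR H = H
s7 = s3 OR f = L OR L = L
s9 = NOT s3 = NOT L = H
s11 = s9 AND s7 = H AND L = L
s12 = s11 AND s4 = L AND H = L

s4 = H, s12 = L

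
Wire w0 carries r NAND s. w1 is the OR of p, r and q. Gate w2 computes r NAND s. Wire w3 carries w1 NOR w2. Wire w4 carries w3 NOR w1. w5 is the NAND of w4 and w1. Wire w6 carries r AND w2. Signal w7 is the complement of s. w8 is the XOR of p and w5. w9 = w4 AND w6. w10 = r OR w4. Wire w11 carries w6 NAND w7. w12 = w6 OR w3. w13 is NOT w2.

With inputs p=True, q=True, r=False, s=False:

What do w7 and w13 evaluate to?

w7 = True, w13 = False

w2 = r NAND s = False NAND False = True
w7 = NOT s = NOT False = True
w13 = NOT w2 = NOT True = False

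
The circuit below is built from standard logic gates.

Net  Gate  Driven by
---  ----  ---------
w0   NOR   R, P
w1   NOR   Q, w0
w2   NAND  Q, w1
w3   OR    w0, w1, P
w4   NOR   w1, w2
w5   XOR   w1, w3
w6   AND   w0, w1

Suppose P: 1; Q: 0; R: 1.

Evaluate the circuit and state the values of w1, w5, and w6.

w1 = 1  w5 = 0  w6 = 0

w0 = R NOR P = 1 NOR 1 = 0
w1 = Q NOR w0 = 0 NOR 0 = 1
w3 = w0 OR w1 OR P = 0 OR 1 OR 1 = 1
w5 = w1 XOR w3 = 1 XOR 1 = 0
w6 = w0 AND w1 = 0 AND 1 = 0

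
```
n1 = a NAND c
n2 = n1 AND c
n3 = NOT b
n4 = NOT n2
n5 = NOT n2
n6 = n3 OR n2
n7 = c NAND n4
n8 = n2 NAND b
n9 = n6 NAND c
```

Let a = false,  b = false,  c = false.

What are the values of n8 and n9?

n8 = true; n9 = true

n1 = a NAND c = false NAND false = true
n2 = n1 AND c = true AND false = false
n3 = NOT b = NOT false = true
n6 = n3 OR n2 = true OR false = true
n8 = n2 NAND b = false NAND false = true
n9 = n6 NAND c = true NAND false = true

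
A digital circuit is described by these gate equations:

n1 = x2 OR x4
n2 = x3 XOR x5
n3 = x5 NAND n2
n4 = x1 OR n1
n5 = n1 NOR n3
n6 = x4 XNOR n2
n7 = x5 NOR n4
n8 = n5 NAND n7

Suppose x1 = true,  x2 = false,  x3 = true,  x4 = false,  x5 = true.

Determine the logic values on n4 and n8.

n1 = x2 OR x4 = false OR false = false
n2 = x3 XOR x5 = true XOR true = false
n3 = x5 NAND n2 = true NAND false = true
n4 = x1 OR n1 = true OR false = true
n5 = n1 NOR n3 = false NOR true = false
n7 = x5 NOR n4 = true NOR true = false
n8 = n5 NAND n7 = false NAND false = true

n4 = true, n8 = true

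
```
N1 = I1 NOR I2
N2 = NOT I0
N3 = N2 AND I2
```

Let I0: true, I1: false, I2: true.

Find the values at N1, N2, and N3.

N1 = false, N2 = false, N3 = false

N1 = I1 NOR I2 = false NOR true = false
N2 = NOT I0 = NOT true = false
N3 = N2 AND I2 = false AND true = false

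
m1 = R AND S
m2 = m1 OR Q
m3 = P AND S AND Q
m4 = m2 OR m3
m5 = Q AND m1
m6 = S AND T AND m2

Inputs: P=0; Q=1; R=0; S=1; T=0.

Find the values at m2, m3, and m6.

m1 = R AND S = 0 AND 1 = 0
m2 = m1 OR Q = 0 OR 1 = 1
m3 = P AND S AND Q = 0 AND 1 AND 1 = 0
m6 = S AND T AND m2 = 1 AND 0 AND 1 = 0

m2 = 1, m3 = 0, m6 = 0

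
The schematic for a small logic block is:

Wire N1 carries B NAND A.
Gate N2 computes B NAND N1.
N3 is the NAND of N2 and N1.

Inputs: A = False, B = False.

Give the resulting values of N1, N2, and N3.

N1 = B NAND A = False NAND False = True
N2 = B NAND N1 = False NAND True = True
N3 = N2 NAND N1 = True NAND True = False

N1 = True, N2 = True, N3 = False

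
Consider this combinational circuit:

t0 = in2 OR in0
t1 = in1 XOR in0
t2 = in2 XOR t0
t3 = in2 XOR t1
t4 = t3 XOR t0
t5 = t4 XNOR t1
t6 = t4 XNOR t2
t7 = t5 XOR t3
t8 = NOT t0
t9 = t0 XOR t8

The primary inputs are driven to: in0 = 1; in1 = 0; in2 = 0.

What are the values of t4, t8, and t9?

t4 = 0, t8 = 0, t9 = 1

t0 = in2 OR in0 = 0 OR 1 = 1
t1 = in1 XOR in0 = 0 XOR 1 = 1
t3 = in2 XOR t1 = 0 XOR 1 = 1
t4 = t3 XOR t0 = 1 XOR 1 = 0
t8 = NOT t0 = NOT 1 = 0
t9 = t0 XOR t8 = 1 XOR 0 = 1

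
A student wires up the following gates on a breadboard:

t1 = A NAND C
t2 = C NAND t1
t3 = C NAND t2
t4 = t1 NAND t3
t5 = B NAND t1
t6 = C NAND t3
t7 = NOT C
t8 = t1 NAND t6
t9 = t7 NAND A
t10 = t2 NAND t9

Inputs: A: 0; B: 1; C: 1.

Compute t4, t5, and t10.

t4 = 0  t5 = 0  t10 = 1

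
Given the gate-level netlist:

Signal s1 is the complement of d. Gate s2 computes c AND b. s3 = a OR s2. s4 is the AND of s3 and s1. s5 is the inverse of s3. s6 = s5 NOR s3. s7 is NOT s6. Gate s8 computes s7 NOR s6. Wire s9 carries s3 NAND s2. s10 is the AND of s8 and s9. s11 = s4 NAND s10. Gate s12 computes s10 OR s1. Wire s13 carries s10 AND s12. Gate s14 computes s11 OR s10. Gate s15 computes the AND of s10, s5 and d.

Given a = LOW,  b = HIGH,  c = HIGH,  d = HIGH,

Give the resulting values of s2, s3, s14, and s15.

s2 = HIGH; s3 = HIGH; s14 = HIGH; s15 = LOW

s1 = NOT d = NOT HIGH = LOW
s2 = c AND b = HIGH AND HIGH = HIGH
s3 = a OR s2 = LOW OR HIGH = HIGH
s4 = s3 AND s1 = HIGH AND LOW = LOW
s5 = NOT s3 = NOT HIGH = LOW
s6 = s5 NOR s3 = LOW NOR HIGH = LOW
s7 = NOT s6 = NOT LOW = HIGH
s8 = s7 NOR s6 = HIGH NOR LOW = LOW
s9 = s3 NAND s2 = HIGH NAND HIGH = LOW
s10 = s8 AND s9 = LOW AND LOW = LOW
s11 = s4 NAND s10 = LOW NAND LOW = HIGH
s14 = s11 OR s10 = HIGH OR LOW = HIGH
s15 = s10 AND s5 AND d = LOW AND LOW AND HIGH = LOW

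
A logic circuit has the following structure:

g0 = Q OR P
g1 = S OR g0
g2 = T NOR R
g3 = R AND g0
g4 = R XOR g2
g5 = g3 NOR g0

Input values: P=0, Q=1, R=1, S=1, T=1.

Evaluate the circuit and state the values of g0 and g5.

g0 = Q OR P = 1 OR 0 = 1
g3 = R AND g0 = 1 AND 1 = 1
g5 = g3 NOR g0 = 1 NOR 1 = 0

g0 = 1; g5 = 0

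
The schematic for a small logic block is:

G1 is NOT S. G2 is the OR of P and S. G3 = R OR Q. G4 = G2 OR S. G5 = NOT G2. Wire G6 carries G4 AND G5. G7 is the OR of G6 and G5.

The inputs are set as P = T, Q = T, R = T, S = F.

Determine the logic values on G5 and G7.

G2 = P OR S = T OR F = T
G4 = G2 OR S = T OR F = T
G5 = NOT G2 = NOT T = F
G6 = G4 AND G5 = T AND F = F
G7 = G6 OR G5 = F OR F = F

G5 = F, G7 = F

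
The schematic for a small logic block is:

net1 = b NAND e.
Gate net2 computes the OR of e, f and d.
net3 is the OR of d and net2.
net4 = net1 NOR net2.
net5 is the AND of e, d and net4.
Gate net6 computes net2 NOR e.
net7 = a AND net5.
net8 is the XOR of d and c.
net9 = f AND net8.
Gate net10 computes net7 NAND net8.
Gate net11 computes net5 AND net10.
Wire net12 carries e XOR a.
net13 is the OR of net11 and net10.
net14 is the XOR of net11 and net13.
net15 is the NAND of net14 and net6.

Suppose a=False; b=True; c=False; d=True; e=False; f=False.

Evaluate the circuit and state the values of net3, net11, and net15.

net1 = b NAND e = True NAND False = True
net2 = e OR f OR d = False OR False OR True = True
net3 = d OR net2 = True OR True = True
net4 = net1 NOR net2 = True NOR True = False
net5 = e AND d AND net4 = False AND True AND False = False
net6 = net2 NOR e = True NOR False = False
net7 = a AND net5 = False AND False = False
net8 = d XOR c = True XOR False = True
net10 = net7 NAND net8 = False NAND True = True
net11 = net5 AND net10 = False AND True = False
net13 = net11 OR net10 = False OR True = True
net14 = net11 XOR net13 = False XOR True = True
net15 = net14 NAND net6 = True NAND False = True

net3 = True; net11 = False; net15 = True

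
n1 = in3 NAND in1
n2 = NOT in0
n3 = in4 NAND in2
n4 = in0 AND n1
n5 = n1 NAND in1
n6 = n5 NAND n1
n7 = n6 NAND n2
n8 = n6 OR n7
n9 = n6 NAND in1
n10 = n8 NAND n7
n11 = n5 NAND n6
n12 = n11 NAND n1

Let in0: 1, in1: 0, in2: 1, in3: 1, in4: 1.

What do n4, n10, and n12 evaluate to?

n1 = in3 NAND in1 = 1 NAND 0 = 1
n2 = NOT in0 = NOT 1 = 0
n4 = in0 AND n1 = 1 AND 1 = 1
n5 = n1 NAND in1 = 1 NAND 0 = 1
n6 = n5 NAND n1 = 1 NAND 1 = 0
n7 = n6 NAND n2 = 0 NAND 0 = 1
n8 = n6 OR n7 = 0 OR 1 = 1
n10 = n8 NAND n7 = 1 NAND 1 = 0
n11 = n5 NAND n6 = 1 NAND 0 = 1
n12 = n11 NAND n1 = 1 NAND 1 = 0

n4 = 1, n10 = 0, n12 = 0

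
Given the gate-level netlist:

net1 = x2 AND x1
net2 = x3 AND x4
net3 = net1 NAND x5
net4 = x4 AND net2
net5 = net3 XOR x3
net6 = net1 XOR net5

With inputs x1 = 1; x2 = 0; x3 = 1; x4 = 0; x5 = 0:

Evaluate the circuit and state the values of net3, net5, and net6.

net1 = x2 AND x1 = 0 AND 1 = 0
net3 = net1 NAND x5 = 0 NAND 0 = 1
net5 = net3 XOR x3 = 1 XOR 1 = 0
net6 = net1 XOR net5 = 0 XOR 0 = 0

net3 = 1, net5 = 0, net6 = 0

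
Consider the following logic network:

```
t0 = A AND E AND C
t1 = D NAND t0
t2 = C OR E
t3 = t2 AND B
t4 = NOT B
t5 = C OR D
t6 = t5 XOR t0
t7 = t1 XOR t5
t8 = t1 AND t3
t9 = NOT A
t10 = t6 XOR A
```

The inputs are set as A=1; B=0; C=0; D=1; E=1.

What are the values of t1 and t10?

t1 = 1; t10 = 0

t0 = A AND E AND C = 1 AND 1 AND 0 = 0
t1 = D NAND t0 = 1 NAND 0 = 1
t5 = C OR D = 0 OR 1 = 1
t6 = t5 XOR t0 = 1 XOR 0 = 1
t10 = t6 XOR A = 1 XOR 1 = 0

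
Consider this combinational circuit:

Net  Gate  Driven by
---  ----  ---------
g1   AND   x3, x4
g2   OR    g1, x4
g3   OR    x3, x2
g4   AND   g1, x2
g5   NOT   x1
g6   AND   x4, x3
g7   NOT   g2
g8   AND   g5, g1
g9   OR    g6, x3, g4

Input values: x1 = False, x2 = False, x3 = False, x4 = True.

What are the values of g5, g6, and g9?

g5 = True, g6 = False, g9 = False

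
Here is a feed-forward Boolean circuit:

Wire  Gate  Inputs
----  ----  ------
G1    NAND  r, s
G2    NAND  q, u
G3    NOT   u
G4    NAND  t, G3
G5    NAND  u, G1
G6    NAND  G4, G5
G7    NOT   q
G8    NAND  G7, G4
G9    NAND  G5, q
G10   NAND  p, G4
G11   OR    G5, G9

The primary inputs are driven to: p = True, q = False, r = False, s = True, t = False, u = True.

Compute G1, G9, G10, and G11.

G1 = r NAND s = False NAND True = True
G3 = NOT u = NOT True = False
G4 = t NAND G3 = False NAND False = True
G5 = u NAND G1 = True NAND True = False
G9 = G5 NAND q = False NAND False = True
G10 = p NAND G4 = True NAND True = False
G11 = G5 OR G9 = False OR True = True

G1 = True, G9 = True, G10 = False, G11 = True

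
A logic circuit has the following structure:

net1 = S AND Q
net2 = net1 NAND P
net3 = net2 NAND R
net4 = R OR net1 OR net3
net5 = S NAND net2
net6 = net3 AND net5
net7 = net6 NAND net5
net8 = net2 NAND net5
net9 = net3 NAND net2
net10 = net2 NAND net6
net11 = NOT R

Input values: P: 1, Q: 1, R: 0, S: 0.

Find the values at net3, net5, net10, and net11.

net1 = S AND Q = 0 AND 1 = 0
net2 = net1 NAND P = 0 NAND 1 = 1
net3 = net2 NAND R = 1 NAND 0 = 1
net5 = S NAND net2 = 0 NAND 1 = 1
net6 = net3 AND net5 = 1 AND 1 = 1
net10 = net2 NAND net6 = 1 NAND 1 = 0
net11 = NOT R = NOT 0 = 1

net3 = 1; net5 = 1; net10 = 0; net11 = 1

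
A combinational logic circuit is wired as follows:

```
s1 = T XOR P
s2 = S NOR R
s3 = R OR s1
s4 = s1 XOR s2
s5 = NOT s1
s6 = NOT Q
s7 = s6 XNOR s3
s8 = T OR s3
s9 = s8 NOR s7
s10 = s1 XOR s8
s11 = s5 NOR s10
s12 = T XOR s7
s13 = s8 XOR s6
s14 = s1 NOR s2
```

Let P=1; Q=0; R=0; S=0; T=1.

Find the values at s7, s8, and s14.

s7 = 0, s8 = 1, s14 = 0

s1 = T XOR P = 1 XOR 1 = 0
s2 = S NOR R = 0 NOR 0 = 1
s3 = R OR s1 = 0 OR 0 = 0
s6 = NOT Q = NOT 0 = 1
s7 = s6 XNOR s3 = 1 XNOR 0 = 0
s8 = T OR s3 = 1 OR 0 = 1
s14 = s1 NOR s2 = 0 NOR 1 = 0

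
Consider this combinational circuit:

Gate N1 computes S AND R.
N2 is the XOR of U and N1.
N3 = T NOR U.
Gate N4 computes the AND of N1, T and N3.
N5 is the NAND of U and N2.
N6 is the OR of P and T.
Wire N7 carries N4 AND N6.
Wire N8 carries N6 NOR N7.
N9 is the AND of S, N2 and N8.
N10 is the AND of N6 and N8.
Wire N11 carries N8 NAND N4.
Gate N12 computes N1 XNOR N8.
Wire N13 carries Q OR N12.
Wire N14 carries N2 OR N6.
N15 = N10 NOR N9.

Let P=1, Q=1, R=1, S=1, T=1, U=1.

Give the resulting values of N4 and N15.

N1 = S AND R = 1 AND 1 = 1
N2 = U XOR N1 = 1 XOR 1 = 0
N3 = T NOR U = 1 NOR 1 = 0
N4 = N1 AND T AND N3 = 1 AND 1 AND 0 = 0
N6 = P OR T = 1 OR 1 = 1
N7 = N4 AND N6 = 0 AND 1 = 0
N8 = N6 NOR N7 = 1 NOR 0 = 0
N9 = S AND N2 AND N8 = 1 AND 0 AND 0 = 0
N10 = N6 AND N8 = 1 AND 0 = 0
N15 = N10 NOR N9 = 0 NOR 0 = 1

N4 = 0; N15 = 1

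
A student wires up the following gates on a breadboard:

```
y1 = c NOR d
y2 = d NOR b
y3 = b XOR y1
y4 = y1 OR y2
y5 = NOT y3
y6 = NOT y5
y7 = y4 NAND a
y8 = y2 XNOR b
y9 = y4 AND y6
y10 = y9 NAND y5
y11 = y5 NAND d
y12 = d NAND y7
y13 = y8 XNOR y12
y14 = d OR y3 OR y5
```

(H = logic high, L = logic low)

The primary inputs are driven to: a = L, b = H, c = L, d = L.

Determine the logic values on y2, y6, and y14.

y2 = L  y6 = L  y14 = H

y1 = c NOR d = L NOR L = H
y2 = d NOR b = L NOR H = L
y3 = b XOR y1 = H XOR H = L
y5 = NOT y3 = NOT L = H
y6 = NOT y5 = NOT H = L
y14 = d OR y3 OR y5 = L OR L OR H = H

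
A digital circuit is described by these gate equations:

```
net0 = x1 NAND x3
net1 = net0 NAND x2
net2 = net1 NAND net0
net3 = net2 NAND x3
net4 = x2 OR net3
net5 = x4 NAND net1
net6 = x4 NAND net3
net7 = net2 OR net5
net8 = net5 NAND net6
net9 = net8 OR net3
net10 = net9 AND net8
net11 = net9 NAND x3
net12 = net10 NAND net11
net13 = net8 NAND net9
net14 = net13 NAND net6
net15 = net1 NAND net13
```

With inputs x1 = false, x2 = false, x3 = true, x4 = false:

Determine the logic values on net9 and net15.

net0 = x1 NAND x3 = false NAND true = true
net1 = net0 NAND x2 = true NAND false = true
net2 = net1 NAND net0 = true NAND true = false
net3 = net2 NAND x3 = false NAND true = true
net5 = x4 NAND net1 = false NAND true = true
net6 = x4 NAND net3 = false NAND true = true
net8 = net5 NAND net6 = true NAND true = false
net9 = net8 OR net3 = false OR true = true
net13 = net8 NAND net9 = false NAND true = true
net15 = net1 NAND net13 = true NAND true = false

net9 = true, net15 = false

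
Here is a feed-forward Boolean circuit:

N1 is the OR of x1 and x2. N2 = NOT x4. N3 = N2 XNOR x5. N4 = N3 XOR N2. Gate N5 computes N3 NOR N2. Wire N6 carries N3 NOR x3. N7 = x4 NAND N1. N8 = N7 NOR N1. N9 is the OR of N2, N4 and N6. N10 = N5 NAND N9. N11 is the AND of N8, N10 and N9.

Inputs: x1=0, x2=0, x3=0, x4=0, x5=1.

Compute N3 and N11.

N3 = 1, N11 = 0

N1 = x1 OR x2 = 0 OR 0 = 0
N2 = NOT x4 = NOT 0 = 1
N3 = N2 XNOR x5 = 1 XNOR 1 = 1
N4 = N3 XOR N2 = 1 XOR 1 = 0
N5 = N3 NOR N2 = 1 NOR 1 = 0
N6 = N3 NOR x3 = 1 NOR 0 = 0
N7 = x4 NAND N1 = 0 NAND 0 = 1
N8 = N7 NOR N1 = 1 NOR 0 = 0
N9 = N2 OR N4 OR N6 = 1 OR 0 OR 0 = 1
N10 = N5 NAND N9 = 0 NAND 1 = 1
N11 = N8 AND N10 AND N9 = 0 AND 1 AND 1 = 0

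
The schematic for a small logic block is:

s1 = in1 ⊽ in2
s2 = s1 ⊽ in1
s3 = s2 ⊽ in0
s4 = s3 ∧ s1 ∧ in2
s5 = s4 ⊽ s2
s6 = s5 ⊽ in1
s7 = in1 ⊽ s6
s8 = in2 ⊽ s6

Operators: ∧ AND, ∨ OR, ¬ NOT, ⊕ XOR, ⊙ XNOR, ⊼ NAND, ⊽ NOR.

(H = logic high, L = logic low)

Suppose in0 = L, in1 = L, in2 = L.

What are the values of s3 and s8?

s3 = H  s8 = H

s1 = in1 NOR in2 = L NOR L = H
s2 = s1 NOR in1 = H NOR L = L
s3 = s2 NOR in0 = L NOR L = H
s4 = s3 AND s1 AND in2 = H AND H AND L = L
s5 = s4 NOR s2 = L NOR L = H
s6 = s5 NOR in1 = H NOR L = L
s8 = in2 NOR s6 = L NOR L = H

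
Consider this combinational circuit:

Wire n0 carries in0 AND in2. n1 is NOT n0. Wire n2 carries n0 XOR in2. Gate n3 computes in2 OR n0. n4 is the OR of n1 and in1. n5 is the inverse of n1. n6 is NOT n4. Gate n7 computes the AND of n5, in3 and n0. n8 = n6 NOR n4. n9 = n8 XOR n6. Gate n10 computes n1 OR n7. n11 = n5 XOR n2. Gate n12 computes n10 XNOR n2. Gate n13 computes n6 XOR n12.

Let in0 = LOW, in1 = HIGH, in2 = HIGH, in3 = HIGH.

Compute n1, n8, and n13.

n0 = in0 AND in2 = LOW AND HIGH = LOW
n1 = NOT n0 = NOT LOW = HIGH
n2 = n0 XOR in2 = LOW XOR HIGH = HIGH
n4 = n1 OR in1 = HIGH OR HIGH = HIGH
n5 = NOT n1 = NOT HIGH = LOW
n6 = NOT n4 = NOT HIGH = LOW
n7 = n5 AND in3 AND n0 = LOW AND HIGH AND LOW = LOW
n8 = n6 NOR n4 = LOW NOR HIGH = LOW
n10 = n1 OR n7 = HIGH OR LOW = HIGH
n12 = n10 XNOR n2 = HIGH XNOR HIGH = HIGH
n13 = n6 XOR n12 = LOW XOR HIGH = HIGH

n1 = HIGH  n8 = LOW  n13 = HIGH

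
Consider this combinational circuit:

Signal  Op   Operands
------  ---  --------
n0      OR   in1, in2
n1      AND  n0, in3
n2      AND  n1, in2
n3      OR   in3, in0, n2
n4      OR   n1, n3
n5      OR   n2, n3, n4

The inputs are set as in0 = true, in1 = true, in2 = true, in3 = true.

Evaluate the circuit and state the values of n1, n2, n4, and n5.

n0 = in1 OR in2 = true OR true = true
n1 = n0 AND in3 = true AND true = true
n2 = n1 AND in2 = true AND true = true
n3 = in3 OR in0 OR n2 = true OR true OR true = true
n4 = n1 OR n3 = true OR true = true
n5 = n2 OR n3 OR n4 = true OR true OR true = true

n1 = true  n2 = true  n4 = true  n5 = true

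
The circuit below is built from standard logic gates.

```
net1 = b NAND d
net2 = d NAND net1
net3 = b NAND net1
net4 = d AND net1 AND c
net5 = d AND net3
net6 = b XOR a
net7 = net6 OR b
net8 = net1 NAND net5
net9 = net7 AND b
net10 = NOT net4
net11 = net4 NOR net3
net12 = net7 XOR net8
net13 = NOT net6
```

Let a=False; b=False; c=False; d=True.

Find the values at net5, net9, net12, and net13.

net5 = True; net9 = False; net12 = False; net13 = True

net1 = b NAND d = False NAND True = True
net3 = b NAND net1 = False NAND True = True
net5 = d AND net3 = True AND True = True
net6 = b XOR a = False XOR False = False
net7 = net6 OR b = False OR False = False
net8 = net1 NAND net5 = True NAND True = False
net9 = net7 AND b = False AND False = False
net12 = net7 XOR net8 = False XOR False = False
net13 = NOT net6 = NOT False = True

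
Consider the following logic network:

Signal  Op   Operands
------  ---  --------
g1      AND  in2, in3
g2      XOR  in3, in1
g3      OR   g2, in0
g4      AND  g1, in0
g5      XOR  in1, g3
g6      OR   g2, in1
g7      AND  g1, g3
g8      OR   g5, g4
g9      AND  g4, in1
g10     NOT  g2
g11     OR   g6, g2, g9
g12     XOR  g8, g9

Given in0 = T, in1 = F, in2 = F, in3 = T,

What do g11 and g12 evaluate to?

g11 = T, g12 = T

g1 = in2 AND in3 = F AND T = F
g2 = in3 XOR in1 = T XOR F = T
g3 = g2 OR in0 = T OR T = T
g4 = g1 AND in0 = F AND T = F
g5 = in1 XOR g3 = F XOR T = T
g6 = g2 OR in1 = T OR F = T
g8 = g5 OR g4 = T OR F = T
g9 = g4 AND in1 = F AND F = F
g11 = g6 OR g2 OR g9 = T OR T OR F = T
g12 = g8 XOR g9 = T XOR F = T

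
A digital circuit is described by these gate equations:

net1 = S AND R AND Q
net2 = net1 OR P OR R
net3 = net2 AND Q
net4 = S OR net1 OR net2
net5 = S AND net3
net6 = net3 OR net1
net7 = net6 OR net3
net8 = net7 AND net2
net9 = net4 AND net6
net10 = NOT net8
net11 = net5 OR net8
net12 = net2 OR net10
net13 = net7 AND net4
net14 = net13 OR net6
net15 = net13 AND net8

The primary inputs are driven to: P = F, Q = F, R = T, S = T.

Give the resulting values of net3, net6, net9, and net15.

net3 = F, net6 = F, net9 = F, net15 = F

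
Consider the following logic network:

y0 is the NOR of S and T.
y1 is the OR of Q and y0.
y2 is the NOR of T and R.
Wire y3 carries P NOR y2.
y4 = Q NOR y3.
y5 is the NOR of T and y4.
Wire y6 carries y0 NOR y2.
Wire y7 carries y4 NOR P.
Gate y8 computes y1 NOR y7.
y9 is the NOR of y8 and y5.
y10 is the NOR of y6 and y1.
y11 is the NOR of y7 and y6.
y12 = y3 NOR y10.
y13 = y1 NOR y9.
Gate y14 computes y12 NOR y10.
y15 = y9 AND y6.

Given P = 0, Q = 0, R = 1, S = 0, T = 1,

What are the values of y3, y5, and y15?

y3 = 1  y5 = 0  y15 = 1

y0 = S NOR T = 0 NOR 1 = 0
y1 = Q OR y0 = 0 OR 0 = 0
y2 = T NOR R = 1 NOR 1 = 0
y3 = P NOR y2 = 0 NOR 0 = 1
y4 = Q NOR y3 = 0 NOR 1 = 0
y5 = T NOR y4 = 1 NOR 0 = 0
y6 = y0 NOR y2 = 0 NOR 0 = 1
y7 = y4 NOR P = 0 NOR 0 = 1
y8 = y1 NOR y7 = 0 NOR 1 = 0
y9 = y8 NOR y5 = 0 NOR 0 = 1
y15 = y9 AND y6 = 1 AND 1 = 1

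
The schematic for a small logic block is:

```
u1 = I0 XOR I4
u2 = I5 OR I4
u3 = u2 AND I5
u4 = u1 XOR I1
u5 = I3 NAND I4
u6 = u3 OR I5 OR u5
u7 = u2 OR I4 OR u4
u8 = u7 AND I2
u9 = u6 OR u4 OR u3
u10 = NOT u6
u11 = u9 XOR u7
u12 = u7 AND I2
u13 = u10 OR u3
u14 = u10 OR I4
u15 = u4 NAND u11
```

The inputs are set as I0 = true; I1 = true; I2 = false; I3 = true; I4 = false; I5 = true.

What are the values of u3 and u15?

u1 = I0 XOR I4 = true XOR false = true
u2 = I5 OR I4 = true OR false = true
u3 = u2 AND I5 = true AND true = true
u4 = u1 XOR I1 = true XOR true = false
u5 = I3 NAND I4 = true NAND false = true
u6 = u3 OR I5 OR u5 = true OR true OR true = true
u7 = u2 OR I4 OR u4 = true OR false OR false = true
u9 = u6 OR u4 OR u3 = true OR false OR true = true
u11 = u9 XOR u7 = true XOR true = false
u15 = u4 NAND u11 = false NAND false = true

u3 = true; u15 = true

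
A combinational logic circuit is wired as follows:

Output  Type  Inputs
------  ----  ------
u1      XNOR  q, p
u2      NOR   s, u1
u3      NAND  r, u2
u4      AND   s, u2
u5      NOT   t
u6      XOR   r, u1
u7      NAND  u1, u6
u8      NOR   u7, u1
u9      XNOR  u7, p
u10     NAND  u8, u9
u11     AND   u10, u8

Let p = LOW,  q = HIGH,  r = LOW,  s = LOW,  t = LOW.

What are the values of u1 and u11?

u1 = LOW  u11 = LOW

u1 = q XNOR p = HIGH XNOR LOW = LOW
u6 = r XOR u1 = LOW XOR LOW = LOW
u7 = u1 NAND u6 = LOW NAND LOW = HIGH
u8 = u7 NOR u1 = HIGH NOR LOW = LOW
u9 = u7 XNOR p = HIGH XNOR LOW = LOW
u10 = u8 NAND u9 = LOW NAND LOW = HIGH
u11 = u10 AND u8 = HIGH AND LOW = LOW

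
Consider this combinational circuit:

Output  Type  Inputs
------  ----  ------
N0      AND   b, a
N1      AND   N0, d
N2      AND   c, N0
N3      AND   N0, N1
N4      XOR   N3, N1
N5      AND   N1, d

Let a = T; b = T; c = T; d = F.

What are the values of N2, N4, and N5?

N0 = b AND a = T AND T = T
N1 = N0 AND d = T AND F = F
N2 = c AND N0 = T AND T = T
N3 = N0 AND N1 = T AND F = F
N4 = N3 XOR N1 = F XOR F = F
N5 = N1 AND d = F AND F = F

N2 = T; N4 = F; N5 = F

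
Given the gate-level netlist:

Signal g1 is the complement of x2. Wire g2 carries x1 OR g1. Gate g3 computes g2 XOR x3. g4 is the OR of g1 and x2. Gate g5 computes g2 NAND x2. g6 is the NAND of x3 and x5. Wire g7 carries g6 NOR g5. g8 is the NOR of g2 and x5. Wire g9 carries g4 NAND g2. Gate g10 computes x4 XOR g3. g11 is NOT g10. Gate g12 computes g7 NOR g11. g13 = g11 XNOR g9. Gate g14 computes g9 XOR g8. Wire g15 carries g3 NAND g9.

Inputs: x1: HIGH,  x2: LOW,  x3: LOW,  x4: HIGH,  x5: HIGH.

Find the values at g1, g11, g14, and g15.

g1 = HIGH, g11 = HIGH, g14 = LOW, g15 = HIGH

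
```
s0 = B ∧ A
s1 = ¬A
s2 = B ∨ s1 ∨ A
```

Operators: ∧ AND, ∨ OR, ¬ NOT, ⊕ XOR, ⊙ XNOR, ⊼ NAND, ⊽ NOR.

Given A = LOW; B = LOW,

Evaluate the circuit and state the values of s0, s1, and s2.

s0 = B AND A = LOW AND LOW = LOW
s1 = NOT A = NOT LOW = HIGH
s2 = B OR s1 OR A = LOW OR HIGH OR LOW = HIGH

s0 = LOW, s1 = HIGH, s2 = HIGH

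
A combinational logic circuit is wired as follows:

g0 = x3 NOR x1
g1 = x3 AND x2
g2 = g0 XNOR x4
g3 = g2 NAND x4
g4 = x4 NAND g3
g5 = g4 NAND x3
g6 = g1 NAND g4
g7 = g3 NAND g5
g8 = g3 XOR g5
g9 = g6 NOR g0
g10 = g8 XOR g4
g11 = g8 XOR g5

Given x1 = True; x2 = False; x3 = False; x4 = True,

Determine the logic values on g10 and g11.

g10 = False, g11 = True

g0 = x3 NOR x1 = False NOR True = False
g2 = g0 XNOR x4 = False XNOR True = False
g3 = g2 NAND x4 = False NAND True = True
g4 = x4 NAND g3 = True NAND True = False
g5 = g4 NAND x3 = False NAND False = True
g8 = g3 XOR g5 = True XOR True = False
g10 = g8 XOR g4 = False XOR False = False
g11 = g8 XOR g5 = False XOR True = True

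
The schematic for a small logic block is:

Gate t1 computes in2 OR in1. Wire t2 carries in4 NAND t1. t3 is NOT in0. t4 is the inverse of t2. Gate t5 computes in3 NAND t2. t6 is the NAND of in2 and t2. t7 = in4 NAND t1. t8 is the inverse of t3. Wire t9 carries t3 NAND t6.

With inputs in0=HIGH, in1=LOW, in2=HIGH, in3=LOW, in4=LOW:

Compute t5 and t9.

t1 = in2 OR in1 = HIGH OR LOW = HIGH
t2 = in4 NAND t1 = LOW NAND HIGH = HIGH
t3 = NOT in0 = NOT HIGH = LOW
t5 = in3 NAND t2 = LOW NAND HIGH = HIGH
t6 = in2 NAND t2 = HIGH NAND HIGH = LOW
t9 = t3 NAND t6 = LOW NAND LOW = HIGH

t5 = HIGH  t9 = HIGH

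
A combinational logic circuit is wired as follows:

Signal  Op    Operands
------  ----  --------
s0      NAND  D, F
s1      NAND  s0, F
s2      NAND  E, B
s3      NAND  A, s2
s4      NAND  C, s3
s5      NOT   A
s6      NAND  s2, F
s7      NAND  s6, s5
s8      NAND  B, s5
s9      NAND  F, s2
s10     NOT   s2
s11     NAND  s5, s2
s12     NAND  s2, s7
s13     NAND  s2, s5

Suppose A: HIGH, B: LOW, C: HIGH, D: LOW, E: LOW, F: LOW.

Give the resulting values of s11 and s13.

s11 = HIGH, s13 = HIGH

s2 = E NAND B = LOW NAND LOW = HIGH
s5 = NOT A = NOT HIGH = LOW
s11 = s5 NAND s2 = LOW NAND HIGH = HIGH
s13 = s2 NAND s5 = HIGH NAND LOW = HIGH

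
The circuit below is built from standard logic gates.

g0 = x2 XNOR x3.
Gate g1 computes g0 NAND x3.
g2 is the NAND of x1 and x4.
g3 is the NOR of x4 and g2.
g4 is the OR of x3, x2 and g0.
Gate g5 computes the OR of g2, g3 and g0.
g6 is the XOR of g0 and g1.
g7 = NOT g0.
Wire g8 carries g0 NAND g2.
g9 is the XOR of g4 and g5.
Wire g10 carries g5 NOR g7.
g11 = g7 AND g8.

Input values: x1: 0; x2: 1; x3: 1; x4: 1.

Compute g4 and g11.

g4 = 1, g11 = 0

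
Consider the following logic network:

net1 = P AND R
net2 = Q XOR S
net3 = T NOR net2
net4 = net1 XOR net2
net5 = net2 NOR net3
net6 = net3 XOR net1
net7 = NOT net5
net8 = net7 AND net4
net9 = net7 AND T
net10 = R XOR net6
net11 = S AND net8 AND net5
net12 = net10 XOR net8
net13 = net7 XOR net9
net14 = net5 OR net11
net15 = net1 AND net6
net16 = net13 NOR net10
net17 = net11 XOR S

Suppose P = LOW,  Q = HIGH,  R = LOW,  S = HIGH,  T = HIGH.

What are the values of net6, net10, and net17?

net6 = LOW; net10 = LOW; net17 = HIGH

net1 = P AND R = LOW AND LOW = LOW
net2 = Q XOR S = HIGH XOR HIGH = LOW
net3 = T NOR net2 = HIGH NOR LOW = LOW
net4 = net1 XOR net2 = LOW XOR LOW = LOW
net5 = net2 NOR net3 = LOW NOR LOW = HIGH
net6 = net3 XOR net1 = LOW XOR LOW = LOW
net7 = NOT net5 = NOT HIGH = LOW
net8 = net7 AND net4 = LOW AND LOW = LOW
net10 = R XOR net6 = LOW XOR LOW = LOW
net11 = S AND net8 AND net5 = HIGH AND LOW AND HIGH = LOW
net17 = net11 XOR S = LOW XOR HIGH = HIGH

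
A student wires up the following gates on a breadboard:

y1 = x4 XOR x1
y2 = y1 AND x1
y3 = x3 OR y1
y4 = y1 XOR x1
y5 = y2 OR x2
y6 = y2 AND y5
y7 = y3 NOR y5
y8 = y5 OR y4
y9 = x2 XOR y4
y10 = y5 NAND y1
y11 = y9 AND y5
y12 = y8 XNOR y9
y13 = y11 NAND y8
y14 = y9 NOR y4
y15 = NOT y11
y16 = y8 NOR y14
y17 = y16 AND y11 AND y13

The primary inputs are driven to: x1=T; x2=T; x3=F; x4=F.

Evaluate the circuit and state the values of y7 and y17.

y7 = F, y17 = F

y1 = x4 XOR x1 = F XOR T = T
y2 = y1 AND x1 = T AND T = T
y3 = x3 OR y1 = F OR T = T
y4 = y1 XOR x1 = T XOR T = F
y5 = y2 OR x2 = T OR T = T
y7 = y3 NOR y5 = T NOR T = F
y8 = y5 OR y4 = T OR F = T
y9 = x2 XOR y4 = T XOR F = T
y11 = y9 AND y5 = T AND T = T
y13 = y11 NAND y8 = T NAND T = F
y14 = y9 NOR y4 = T NOR F = F
y16 = y8 NOR y14 = T NOR F = F
y17 = y16 AND y11 AND y13 = F AND T AND F = F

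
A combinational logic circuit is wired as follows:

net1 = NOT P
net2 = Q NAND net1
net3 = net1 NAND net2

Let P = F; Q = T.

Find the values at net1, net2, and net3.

net1 = NOT P = NOT F = T
net2 = Q NAND net1 = T NAND T = F
net3 = net1 NAND net2 = T NAND F = T

net1 = T, net2 = F, net3 = T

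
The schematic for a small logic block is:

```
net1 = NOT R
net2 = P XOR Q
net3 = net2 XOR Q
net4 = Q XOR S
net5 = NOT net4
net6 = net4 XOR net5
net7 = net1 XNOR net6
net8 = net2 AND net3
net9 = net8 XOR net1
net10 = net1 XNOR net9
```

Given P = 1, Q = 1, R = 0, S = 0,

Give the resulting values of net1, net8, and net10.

net1 = NOT R = NOT 0 = 1
net2 = P XOR Q = 1 XOR 1 = 0
net3 = net2 XOR Q = 0 XOR 1 = 1
net8 = net2 AND net3 = 0 AND 1 = 0
net9 = net8 XOR net1 = 0 XOR 1 = 1
net10 = net1 XNOR net9 = 1 XNOR 1 = 1

net1 = 1, net8 = 0, net10 = 1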